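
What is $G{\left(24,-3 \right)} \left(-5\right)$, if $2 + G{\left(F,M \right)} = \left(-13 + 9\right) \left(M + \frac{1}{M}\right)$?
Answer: $- \frac{170}{3} \approx -56.667$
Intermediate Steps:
$G{\left(F,M \right)} = -2 - 4 M - \frac{4}{M}$ ($G{\left(F,M \right)} = -2 + \left(-13 + 9\right) \left(M + \frac{1}{M}\right) = -2 - 4 \left(M + \frac{1}{M}\right) = -2 - \left(4 M + \frac{4}{M}\right) = -2 - 4 M - \frac{4}{M}$)
$G{\left(24,-3 \right)} \left(-5\right) = \left(-2 - -12 - \frac{4}{-3}\right) \left(-5\right) = \left(-2 + 12 - - \frac{4}{3}\right) \left(-5\right) = \left(-2 + 12 + \frac{4}{3}\right) \left(-5\right) = \frac{34}{3} \left(-5\right) = - \frac{170}{3}$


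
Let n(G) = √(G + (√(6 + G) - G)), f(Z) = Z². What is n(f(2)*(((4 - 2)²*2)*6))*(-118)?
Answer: -118*√3*22^(¼) ≈ -442.64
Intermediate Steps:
n(G) = (6 + G)^(¼) (n(G) = √(√(6 + G)) = (6 + G)^(¼))
n(f(2)*(((4 - 2)²*2)*6))*(-118) = (6 + 2²*(((4 - 2)²*2)*6))^(¼)*(-118) = (6 + 4*((2²*2)*6))^(¼)*(-118) = (6 + 4*((4*2)*6))^(¼)*(-118) = (6 + 4*(8*6))^(¼)*(-118) = (6 + 4*48)^(¼)*(-118) = (6 + 192)^(¼)*(-118) = 198^(¼)*(-118) = (√3*22^(¼))*(-118) = -118*√3*22^(¼)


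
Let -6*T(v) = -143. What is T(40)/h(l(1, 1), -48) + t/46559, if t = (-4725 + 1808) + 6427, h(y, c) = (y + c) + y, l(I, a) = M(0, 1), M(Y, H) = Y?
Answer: -5647057/13408992 ≈ -0.42114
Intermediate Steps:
l(I, a) = 0
h(y, c) = c + 2*y (h(y, c) = (c + y) + y = c + 2*y)
T(v) = 143/6 (T(v) = -1/6*(-143) = 143/6)
t = 3510 (t = -2917 + 6427 = 3510)
T(40)/h(l(1, 1), -48) + t/46559 = 143/(6*(-48 + 2*0)) + 3510/46559 = 143/(6*(-48 + 0)) + 3510*(1/46559) = (143/6)/(-48) + 3510/46559 = (143/6)*(-1/48) + 3510/46559 = -143/288 + 3510/46559 = -5647057/13408992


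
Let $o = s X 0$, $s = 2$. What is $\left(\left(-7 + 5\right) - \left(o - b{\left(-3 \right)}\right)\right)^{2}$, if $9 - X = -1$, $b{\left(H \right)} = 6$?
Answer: $16$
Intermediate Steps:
$X = 10$ ($X = 9 - -1 = 9 + 1 = 10$)
$o = 0$ ($o = 2 \cdot 10 \cdot 0 = 20 \cdot 0 = 0$)
$\left(\left(-7 + 5\right) - \left(o - b{\left(-3 \right)}\right)\right)^{2} = \left(\left(-7 + 5\right) + \left(6 - 0\right)\right)^{2} = \left(-2 + \left(6 + 0\right)\right)^{2} = \left(-2 + 6\right)^{2} = 4^{2} = 16$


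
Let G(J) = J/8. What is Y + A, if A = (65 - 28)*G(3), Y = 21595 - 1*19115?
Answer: 19951/8 ≈ 2493.9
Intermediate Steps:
G(J) = J/8 (G(J) = J*(1/8) = J/8)
Y = 2480 (Y = 21595 - 19115 = 2480)
A = 111/8 (A = (65 - 28)*((1/8)*3) = 37*(3/8) = 111/8 ≈ 13.875)
Y + A = 2480 + 111/8 = 19951/8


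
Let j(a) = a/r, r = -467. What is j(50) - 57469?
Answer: -26838073/467 ≈ -57469.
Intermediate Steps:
j(a) = -a/467 (j(a) = a/(-467) = a*(-1/467) = -a/467)
j(50) - 57469 = -1/467*50 - 57469 = -50/467 - 57469 = -26838073/467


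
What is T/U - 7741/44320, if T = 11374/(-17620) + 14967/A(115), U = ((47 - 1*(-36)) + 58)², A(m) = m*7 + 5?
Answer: -1213997258269/6986447419680 ≈ -0.17376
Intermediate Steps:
A(m) = 5 + 7*m (A(m) = 7*m + 5 = 5 + 7*m)
U = 19881 (U = ((47 + 36) + 58)² = (83 + 58)² = 141² = 19881)
T = 141392/7929 (T = 11374/(-17620) + 14967/(5 + 7*115) = 11374*(-1/17620) + 14967/(5 + 805) = -5687/8810 + 14967/810 = -5687/8810 + 14967*(1/810) = -5687/8810 + 1663/90 = 141392/7929 ≈ 17.832)
T/U - 7741/44320 = (141392/7929)/19881 - 7741/44320 = (141392/7929)*(1/19881) - 7741*1/44320 = 141392/157636449 - 7741/44320 = -1213997258269/6986447419680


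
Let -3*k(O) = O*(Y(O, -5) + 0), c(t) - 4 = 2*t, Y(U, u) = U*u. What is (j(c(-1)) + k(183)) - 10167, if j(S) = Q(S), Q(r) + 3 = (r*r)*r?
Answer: 45653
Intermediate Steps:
Q(r) = -3 + r³ (Q(r) = -3 + (r*r)*r = -3 + r²*r = -3 + r³)
c(t) = 4 + 2*t
j(S) = -3 + S³
k(O) = 5*O²/3 (k(O) = -O*(O*(-5) + 0)/3 = -O*(-5*O + 0)/3 = -O*(-5*O)/3 = -(-5)*O²/3 = 5*O²/3)
(j(c(-1)) + k(183)) - 10167 = ((-3 + (4 + 2*(-1))³) + (5/3)*183²) - 10167 = ((-3 + (4 - 2)³) + (5/3)*33489) - 10167 = ((-3 + 2³) + 55815) - 10167 = ((-3 + 8) + 55815) - 10167 = (5 + 55815) - 10167 = 55820 - 10167 = 45653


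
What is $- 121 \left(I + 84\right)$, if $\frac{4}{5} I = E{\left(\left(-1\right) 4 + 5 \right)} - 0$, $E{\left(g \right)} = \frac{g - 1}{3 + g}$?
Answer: $-10164$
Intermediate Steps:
$E{\left(g \right)} = \frac{-1 + g}{3 + g}$
$I = 0$ ($I = \frac{5 \left(\frac{-1 + \left(\left(-1\right) 4 + 5\right)}{3 + \left(\left(-1\right) 4 + 5\right)} - 0\right)}{4} = \frac{5 \left(\frac{-1 + \left(-4 + 5\right)}{3 + \left(-4 + 5\right)} + 0\right)}{4} = \frac{5 \left(\frac{-1 + 1}{3 + 1} + 0\right)}{4} = \frac{5 \left(\frac{1}{4} \cdot 0 + 0\right)}{4} = \frac{5 \left(0 + 0\right)}{4} = \frac{5}{4} \cdot 0 = 0$)
$- 121 \left(I + 84\right) = - 121 \left(0 + 84\right) = \left(-121\right) 84 = -10164$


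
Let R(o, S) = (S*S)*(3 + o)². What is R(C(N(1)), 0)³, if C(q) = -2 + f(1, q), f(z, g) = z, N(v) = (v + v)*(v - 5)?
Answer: 0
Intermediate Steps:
N(v) = 2*v*(-5 + v) (N(v) = (2*v)*(-5 + v) = 2*v*(-5 + v))
C(q) = -1 (C(q) = -2 + 1 = -1)
R(o, S) = S²*(3 + o)²
R(C(N(1)), 0)³ = (0²*(3 - 1)²)³ = (0*2²)³ = (0*4)³ = 0³ = 0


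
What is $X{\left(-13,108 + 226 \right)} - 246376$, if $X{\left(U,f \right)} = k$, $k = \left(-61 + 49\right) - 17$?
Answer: $-246405$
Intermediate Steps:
$k = -29$ ($k = -12 - 17 = -29$)
$X{\left(U,f \right)} = -29$
$X{\left(-13,108 + 226 \right)} - 246376 = -29 - 246376 = -246405$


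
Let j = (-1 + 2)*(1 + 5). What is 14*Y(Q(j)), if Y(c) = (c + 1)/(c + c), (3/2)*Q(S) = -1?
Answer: -7/2 ≈ -3.5000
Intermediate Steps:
j = 6 (j = 1*6 = 6)
Q(S) = -⅔ (Q(S) = (⅔)*(-1) = -⅔)
Y(c) = (1 + c)/(2*c) (Y(c) = (1 + c)/((2*c)) = (1 + c)*(1/(2*c)) = (1 + c)/(2*c))
14*Y(Q(j)) = 14*((1 - ⅔)/(2*(-⅔))) = 14*((½)*(-3/2)*(⅓)) = 14*(-¼) = -7/2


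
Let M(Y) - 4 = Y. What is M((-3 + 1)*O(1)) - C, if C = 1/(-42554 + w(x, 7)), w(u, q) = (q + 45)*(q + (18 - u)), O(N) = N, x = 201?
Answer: 103413/51706 ≈ 2.0000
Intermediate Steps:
M(Y) = 4 + Y
w(u, q) = (45 + q)*(18 + q - u)
C = -1/51706 (C = 1/(-42554 + (810 + 7**2 - 45*201 + 63*7 - 1*7*201)) = 1/(-42554 + (810 + 49 - 9045 + 441 - 1407)) = 1/(-42554 - 9152) = 1/(-51706) = -1/51706 ≈ -1.9340e-5)
M((-3 + 1)*O(1)) - C = (4 + (-3 + 1)*1) - 1*(-1/51706) = (4 - 2*1) + 1/51706 = (4 - 2) + 1/51706 = 2 + 1/51706 = 103413/51706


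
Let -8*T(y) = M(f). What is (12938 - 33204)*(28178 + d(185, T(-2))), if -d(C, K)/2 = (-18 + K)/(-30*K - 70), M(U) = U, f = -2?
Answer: -88512140054/155 ≈ -5.7105e+8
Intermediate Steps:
T(y) = ¼ (T(y) = -⅛*(-2) = ¼)
d(C, K) = -2*(-18 + K)/(-70 - 30*K) (d(C, K) = -2*(-18 + K)/(-30*K - 70) = -2*(-18 + K)/(-70 - 30*K))
(12938 - 33204)*(28178 + d(185, T(-2))) = (12938 - 33204)*(28178 + (-18 + ¼)/(5*(7 + 3*(¼)))) = -20266*(28178 + (⅕)*(-71/4)/(7 + ¾)) = -20266*(28178 + (⅕)*(-71/4)/(31/4)) = -20266*(28178 + (⅕)*(4/31)*(-71/4)) = -20266*(28178 - 71/155) = -20266*4367519/155 = -88512140054/155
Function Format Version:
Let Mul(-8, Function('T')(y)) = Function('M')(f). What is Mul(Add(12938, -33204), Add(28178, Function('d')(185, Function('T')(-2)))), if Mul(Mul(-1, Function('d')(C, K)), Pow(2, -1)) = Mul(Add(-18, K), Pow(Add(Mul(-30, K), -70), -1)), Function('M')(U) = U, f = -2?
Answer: Rational(-88512140054, 155) ≈ -5.7105e+8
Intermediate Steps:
Function('T')(y) = Rational(1, 4) (Function('T')(y) = Mul(Rational(-1, 8), -2) = Rational(1, 4))
Function('d')(C, K) = Mul(-2, Pow(Add(-70, Mul(-30, K)), -1), Add(-18, K)) (Function('d')(C, K) = Mul(-2, Mul(Add(-18, K), Pow(Add(Mul(-30, K), -70), -1))) = Mul(-2, Mul(Add(-18, K), Pow(Add(-70, Mul(-30, K)), -1))) = Mul(-2, Mul(Pow(Add(-70, Mul(-30, K)), -1), Add(-18, K))) = Mul(-2, Pow(Add(-70, Mul(-30, K)), -1), Add(-18, K)))
Mul(Add(12938, -33204), Add(28178, Function('d')(185, Function('T')(-2)))) = Mul(Add(12938, -33204), Add(28178, Mul(Rational(1, 5), Pow(Add(7, Mul(3, Rational(1, 4))), -1), Add(-18, Rational(1, 4))))) = Mul(-20266, Add(28178, Mul(Rational(1, 5), Pow(Add(7, Rational(3, 4)), -1), Rational(-71, 4)))) = Mul(-20266, Add(28178, Mul(Rational(1, 5), Pow(Rational(31, 4), -1), Rational(-71, 4)))) = Mul(-20266, Add(28178, Mul(Rational(1, 5), Rational(4, 31), Rational(-71, 4)))) = Mul(-20266, Add(28178, Rational(-71, 155))) = Mul(-20266, Rational(4367519, 155)) = Rational(-88512140054, 155)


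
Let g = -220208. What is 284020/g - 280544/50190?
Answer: -9504124619/1381529940 ≈ -6.8794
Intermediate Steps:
284020/g - 280544/50190 = 284020/(-220208) - 280544/50190 = 284020*(-1/220208) - 280544*1/50190 = -71005/55052 - 140272/25095 = -9504124619/1381529940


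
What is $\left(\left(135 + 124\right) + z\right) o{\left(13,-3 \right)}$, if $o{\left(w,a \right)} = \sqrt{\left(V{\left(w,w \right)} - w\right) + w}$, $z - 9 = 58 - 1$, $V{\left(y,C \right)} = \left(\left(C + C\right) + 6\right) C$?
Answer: $1300 \sqrt{26} \approx 6628.7$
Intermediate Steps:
$V{\left(y,C \right)} = C \left(6 + 2 C\right)$ ($V{\left(y,C \right)} = \left(2 C + 6\right) C = \left(6 + 2 C\right) C = C \left(6 + 2 C\right)$)
$z = 66$ ($z = 9 + \left(58 - 1\right) = 9 + 57 = 66$)
$o{\left(w,a \right)} = \sqrt{2} \sqrt{w \left(3 + w\right)}$ ($o{\left(w,a \right)} = \sqrt{\left(2 w \left(3 + w\right) - w\right) + w} = \sqrt{\left(- w + 2 w \left(3 + w\right)\right) + w} = \sqrt{2 w \left(3 + w\right)} = \sqrt{2} \sqrt{w \left(3 + w\right)}$)
$\left(\left(135 + 124\right) + z\right) o{\left(13,-3 \right)} = \left(\left(135 + 124\right) + 66\right) \sqrt{2} \sqrt{13 \left(3 + 13\right)} = \left(259 + 66\right) \sqrt{2} \sqrt{13 \cdot 16} = 325 \sqrt{2} \sqrt{208} = 325 \sqrt{2} \cdot 4 \sqrt{13} = 325 \cdot 4 \sqrt{26} = 1300 \sqrt{26}$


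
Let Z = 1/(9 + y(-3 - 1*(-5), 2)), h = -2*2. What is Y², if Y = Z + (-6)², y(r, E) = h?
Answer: 32761/25 ≈ 1310.4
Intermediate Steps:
h = -4
y(r, E) = -4
Z = ⅕ (Z = 1/(9 - 4) = 1/5 = ⅕ ≈ 0.20000)
Y = 181/5 (Y = ⅕ + (-6)² = ⅕ + 36 = 181/5 ≈ 36.200)
Y² = (181/5)² = 32761/25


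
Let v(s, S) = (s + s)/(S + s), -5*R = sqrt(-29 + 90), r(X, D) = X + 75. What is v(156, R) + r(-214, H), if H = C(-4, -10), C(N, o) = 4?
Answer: -83342321/608339 + 1560*sqrt(61)/608339 ≈ -136.98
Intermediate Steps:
H = 4
r(X, D) = 75 + X
R = -sqrt(61)/5 (R = -sqrt(-29 + 90)/5 = -sqrt(61)/5 ≈ -1.5620)
v(s, S) = 2*s/(S + s) (v(s, S) = (2*s)/(S + s) = 2*s/(S + s))
v(156, R) + r(-214, H) = 2*156/(-sqrt(61)/5 + 156) + (75 - 214) = 2*156/(156 - sqrt(61)/5) - 139 = 312/(156 - sqrt(61)/5) - 139 = -139 + 312/(156 - sqrt(61)/5)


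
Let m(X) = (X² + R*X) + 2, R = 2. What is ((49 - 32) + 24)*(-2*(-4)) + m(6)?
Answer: 378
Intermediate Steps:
m(X) = 2 + X² + 2*X (m(X) = (X² + 2*X) + 2 = 2 + X² + 2*X)
((49 - 32) + 24)*(-2*(-4)) + m(6) = ((49 - 32) + 24)*(-2*(-4)) + (2 + 6² + 2*6) = (17 + 24)*8 + (2 + 36 + 12) = 41*8 + 50 = 328 + 50 = 378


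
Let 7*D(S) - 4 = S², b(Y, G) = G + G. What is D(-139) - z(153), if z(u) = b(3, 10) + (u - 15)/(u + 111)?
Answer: 843979/308 ≈ 2740.2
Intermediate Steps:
b(Y, G) = 2*G
z(u) = 20 + (-15 + u)/(111 + u) (z(u) = 2*10 + (u - 15)/(u + 111) = 20 + (-15 + u)/(111 + u))
D(S) = 4/7 + S²/7
D(-139) - z(153) = (4/7 + (⅐)*(-139)²) - 21*(105 + 153)/(111 + 153) = (4/7 + (⅐)*19321) - 21*258/264 = (4/7 + 19321/7) - 21*258/264 = 19325/7 - 1*903/44 = 19325/7 - 903/44 = 843979/308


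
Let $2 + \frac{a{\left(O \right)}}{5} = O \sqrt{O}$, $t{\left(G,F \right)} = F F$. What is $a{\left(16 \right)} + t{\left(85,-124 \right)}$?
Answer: $15686$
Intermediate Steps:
$t{\left(G,F \right)} = F^{2}$
$a{\left(O \right)} = -10 + 5 O^{\frac{3}{2}}$ ($a{\left(O \right)} = -10 + 5 O \sqrt{O} = -10 + 5 O^{\frac{3}{2}}$)
$a{\left(16 \right)} + t{\left(85,-124 \right)} = \left(-10 + 5 \cdot 16^{\frac{3}{2}}\right) + \left(-124\right)^{2} = \left(-10 + 5 \cdot 64\right) + 15376 = \left(-10 + 320\right) + 15376 = 310 + 15376 = 15686$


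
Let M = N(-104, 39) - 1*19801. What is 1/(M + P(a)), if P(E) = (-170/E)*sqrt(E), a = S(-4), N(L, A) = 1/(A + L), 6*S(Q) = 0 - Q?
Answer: -13943215/276059289101 + 359125*sqrt(6)/1656355734606 ≈ -4.9977e-5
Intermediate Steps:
S(Q) = -Q/6 (S(Q) = (0 - Q)/6 = (-Q)/6 = -Q/6)
a = 2/3 (a = -1/6*(-4) = 2/3 ≈ 0.66667)
M = -1287066/65 (M = 1/(39 - 104) - 1*19801 = 1/(-65) - 19801 = -1/65 - 19801 = -1287066/65 ≈ -19801.)
P(E) = -170/sqrt(E)
1/(M + P(a)) = 1/(-1287066/65 - 85*sqrt(6))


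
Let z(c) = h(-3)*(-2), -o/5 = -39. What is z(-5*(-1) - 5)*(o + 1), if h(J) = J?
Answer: 1176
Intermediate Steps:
o = 195 (o = -5*(-39) = 195)
z(c) = 6 (z(c) = -3*(-2) = 6)
z(-5*(-1) - 5)*(o + 1) = 6*(195 + 1) = 6*196 = 1176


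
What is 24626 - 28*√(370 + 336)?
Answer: 24626 - 28*√706 ≈ 23882.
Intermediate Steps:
24626 - 28*√(370 + 336) = 24626 - 28*√706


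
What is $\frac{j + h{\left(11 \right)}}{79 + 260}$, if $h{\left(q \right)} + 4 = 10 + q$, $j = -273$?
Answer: $- \frac{256}{339} \approx -0.75516$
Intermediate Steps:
$h{\left(q \right)} = 6 + q$ ($h{\left(q \right)} = -4 + \left(10 + q\right) = 6 + q$)
$\frac{j + h{\left(11 \right)}}{79 + 260} = \frac{-273 + \left(6 + 11\right)}{79 + 260} = \frac{-273 + 17}{339} = \left(-256\right) \frac{1}{339} = - \frac{256}{339}$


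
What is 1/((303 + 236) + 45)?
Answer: 1/584 ≈ 0.0017123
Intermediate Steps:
1/((303 + 236) + 45) = 1/(539 + 45) = 1/584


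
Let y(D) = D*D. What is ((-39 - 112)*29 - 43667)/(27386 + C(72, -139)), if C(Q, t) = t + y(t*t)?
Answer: -24023/186664144 ≈ -0.00012870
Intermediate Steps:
y(D) = D²
C(Q, t) = t + t⁴ (C(Q, t) = t + (t*t)² = t + (t²)² = t + t⁴)
((-39 - 112)*29 - 43667)/(27386 + C(72, -139)) = ((-39 - 112)*29 - 43667)/(27386 + (-139 + (-139)⁴)) = (-151*29 - 43667)/(27386 + (-139 + 373301041)) = (-4379 - 43667)/(27386 + 373300902) = -48046/373328288 = -48046*1/373328288 = -24023/186664144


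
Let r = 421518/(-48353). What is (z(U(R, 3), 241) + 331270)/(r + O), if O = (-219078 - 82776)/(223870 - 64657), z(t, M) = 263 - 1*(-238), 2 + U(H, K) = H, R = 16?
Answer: -851371518383573/27235563932 ≈ -31260.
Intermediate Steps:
U(H, K) = -2 + H
z(t, M) = 501 (z(t, M) = 263 + 238 = 501)
r = -421518/48353 (r = 421518*(-1/48353) = -421518/48353 ≈ -8.7175)
O = -100618/53071 (O = -301854/159213 = -301854*1/159213 = -100618/53071 ≈ -1.8959)
(z(U(R, 3), 241) + 331270)/(r + O) = (501 + 331270)/(-421518/48353 - 100618/53071) = 331771/(-27235563932/2566142063) = 331771*(-2566142063/27235563932) = -851371518383573/27235563932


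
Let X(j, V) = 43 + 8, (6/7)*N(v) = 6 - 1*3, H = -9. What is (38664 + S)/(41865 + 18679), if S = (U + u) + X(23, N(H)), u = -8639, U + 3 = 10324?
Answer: 40397/60544 ≈ 0.66723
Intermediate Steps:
N(v) = 7/2 (N(v) = 7*(6 - 1*3)/6 = 7*(6 - 3)/6 = (7/6)*3 = 7/2)
X(j, V) = 51
U = 10321 (U = -3 + 10324 = 10321)
S = 1733 (S = (10321 - 8639) + 51 = 1682 + 51 = 1733)
(38664 + S)/(41865 + 18679) = (38664 + 1733)/(41865 + 18679) = 40397/60544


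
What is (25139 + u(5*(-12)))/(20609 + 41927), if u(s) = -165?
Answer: 12487/31268 ≈ 0.39935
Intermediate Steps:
(25139 + u(5*(-12)))/(20609 + 41927) = (25139 - 165)/(20609 + 41927) = 24974/62536 = 24974*(1/62536) = 12487/31268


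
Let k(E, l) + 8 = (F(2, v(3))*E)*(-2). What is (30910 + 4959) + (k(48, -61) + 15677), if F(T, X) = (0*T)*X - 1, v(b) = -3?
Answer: 51634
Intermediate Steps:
F(T, X) = -1 (F(T, X) = 0*X - 1 = 0 - 1 = -1)
k(E, l) = -8 + 2*E (k(E, l) = -8 - E*(-2) = -8 + 2*E)
(30910 + 4959) + (k(48, -61) + 15677) = (30910 + 4959) + ((-8 + 2*48) + 15677) = 35869 + ((-8 + 96) + 15677) = 35869 + (88 + 15677) = 35869 + 15765 = 51634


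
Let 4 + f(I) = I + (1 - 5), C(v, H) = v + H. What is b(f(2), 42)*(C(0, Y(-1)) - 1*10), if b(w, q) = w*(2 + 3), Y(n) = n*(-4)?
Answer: 180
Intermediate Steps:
Y(n) = -4*n
C(v, H) = H + v
f(I) = -8 + I (f(I) = -4 + (I + (1 - 5)) = -4 + (I - 4) = -4 + (-4 + I) = -8 + I)
b(w, q) = 5*w (b(w, q) = w*5 = 5*w)
b(f(2), 42)*(C(0, Y(-1)) - 1*10) = (5*(-8 + 2))*((-4*(-1) + 0) - 1*10) = (5*(-6))*((4 + 0) - 10) = -30*(4 - 10) = -30*(-6) = 180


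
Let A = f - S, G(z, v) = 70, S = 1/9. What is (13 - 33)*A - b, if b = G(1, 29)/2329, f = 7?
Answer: -2888590/20961 ≈ -137.81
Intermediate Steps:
S = ⅑ ≈ 0.11111
A = 62/9 (A = 7 - 1*⅑ = 7 - ⅑ = 62/9 ≈ 6.8889)
b = 70/2329 ≈ 0.030056
(13 - 33)*A - b = (13 - 33)*(62/9) - 1*70/2329 = -20*62/9 - 70/2329 = -1240/9 - 70/2329 = -2888590/20961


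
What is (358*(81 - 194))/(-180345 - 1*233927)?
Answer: 20227/207136 ≈ 0.097651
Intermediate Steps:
(358*(81 - 194))/(-180345 - 1*233927) = (358*(-113))/(-180345 - 233927) = -40454/(-414272) = -40454*(-1/414272) = 20227/207136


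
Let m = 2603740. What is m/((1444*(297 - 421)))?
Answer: -650935/44764 ≈ -14.541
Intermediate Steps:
m/((1444*(297 - 421))) = 2603740/((1444*(297 - 421))) = 2603740/((1444*(-124))) = 2603740/(-179056) = 2603740*(-1/179056) = -650935/44764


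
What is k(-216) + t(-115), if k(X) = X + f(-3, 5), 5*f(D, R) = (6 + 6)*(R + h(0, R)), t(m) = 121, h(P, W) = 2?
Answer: -391/5 ≈ -78.200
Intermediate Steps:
f(D, R) = 24/5 + 12*R/5 (f(D, R) = ((6 + 6)*(R + 2))/5 = (12*(2 + R))/5 = (24 + 12*R)/5 = 24/5 + 12*R/5)
k(X) = 84/5 + X (k(X) = X + (24/5 + (12/5)*5) = X + (24/5 + 12) = X + 84/5 = 84/5 + X)
k(-216) + t(-115) = (84/5 - 216) + 121 = -996/5 + 121 = -391/5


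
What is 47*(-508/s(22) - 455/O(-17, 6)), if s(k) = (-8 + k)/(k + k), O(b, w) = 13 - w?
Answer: -546657/7 ≈ -78094.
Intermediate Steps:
s(k) = (-8 + k)/(2*k) (s(k) = (-8 + k)/((2*k)) = (-8 + k)*(1/(2*k)) = (-8 + k)/(2*k))
47*(-508/s(22) - 455/O(-17, 6)) = 47*(-508*44/(-8 + 22) - 455/(13 - 1*6)) = 47*(-508/((1/2)*(1/22)*14) - 455/(13 - 6)) = 47*(-508/7/22 - 455/7) = 47*(-508*22/7 - 455*1/7) = 47*(-11176/7 - 65) = 47*(-11631/7) = -546657/7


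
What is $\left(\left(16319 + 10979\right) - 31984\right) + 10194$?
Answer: $5508$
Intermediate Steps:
$\left(\left(16319 + 10979\right) - 31984\right) + 10194 = \left(27298 - 31984\right) + 10194 = -4686 + 10194 = 5508$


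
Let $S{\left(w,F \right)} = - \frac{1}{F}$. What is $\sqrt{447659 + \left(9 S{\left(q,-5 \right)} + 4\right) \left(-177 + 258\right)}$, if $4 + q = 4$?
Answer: $\frac{2 \sqrt{2800805}}{5} \approx 669.42$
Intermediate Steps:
$q = 0$ ($q = -4 + 4 = 0$)
$\sqrt{447659 + \left(9 S{\left(q,-5 \right)} + 4\right) \left(-177 + 258\right)} = \sqrt{447659 + \left(9 \left(- \frac{1}{-5}\right) + 4\right) \left(-177 + 258\right)} = \sqrt{447659 + \left(9 \left(\left(-1\right) \left(- \frac{1}{5}\right)\right) + 4\right) 81} = \sqrt{447659 + \left(9 \cdot \frac{1}{5} + 4\right) 81} = \sqrt{447659 + \left(\frac{9}{5} + 4\right) 81} = \sqrt{447659 + \frac{29}{5} \cdot 81} = \sqrt{447659 + \frac{2349}{5}} = \sqrt{\frac{2240644}{5}} = \frac{2 \sqrt{2800805}}{5}$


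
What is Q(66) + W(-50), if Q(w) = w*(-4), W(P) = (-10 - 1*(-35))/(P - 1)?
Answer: -13489/51 ≈ -264.49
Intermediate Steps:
W(P) = 25/(-1 + P) (W(P) = (-10 + 35)/(-1 + P) = 25/(-1 + P))
Q(w) = -4*w
Q(66) + W(-50) = -4*66 + 25/(-1 - 50) = -264 + 25/(-51) = -264 + 25*(-1/51) = -264 - 25/51 = -13489/51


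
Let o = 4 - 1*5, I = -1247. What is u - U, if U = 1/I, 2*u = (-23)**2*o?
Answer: -659661/2494 ≈ -264.50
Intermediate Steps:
o = -1 (o = 4 - 5 = -1)
u = -529/2 (u = ((-23)**2*(-1))/2 = (529*(-1))/2 = (1/2)*(-529) = -529/2 ≈ -264.50)
U = -1/1247 (U = 1/(-1247) = -1/1247 ≈ -0.00080192)
u - U = -529/2 - 1*(-1/1247) = -529/2 + 1/1247 = -659661/2494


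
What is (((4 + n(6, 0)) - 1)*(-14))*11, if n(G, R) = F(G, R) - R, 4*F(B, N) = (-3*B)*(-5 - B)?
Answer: -8085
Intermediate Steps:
F(B, N) = -3*B*(-5 - B)/4 (F(B, N) = ((-3*B)*(-5 - B))/4 = (-3*B*(-5 - B))/4 = -3*B*(-5 - B)/4)
n(G, R) = -R + 3*G*(5 + G)/4 (n(G, R) = 3*G*(5 + G)/4 - R = -R + 3*G*(5 + G)/4)
(((4 + n(6, 0)) - 1)*(-14))*11 = (((4 + (-1*0 + (3/4)*6*(5 + 6))) - 1)*(-14))*11 = (((4 + (0 + (3/4)*6*11)) - 1)*(-14))*11 = (((4 + (0 + 99/2)) - 1)*(-14))*11 = (((4 + 99/2) - 1)*(-14))*11 = ((107/2 - 1)*(-14))*11 = ((105/2)*(-14))*11 = -735*11 = -8085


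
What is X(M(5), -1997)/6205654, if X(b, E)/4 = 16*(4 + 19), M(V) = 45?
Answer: 736/3102827 ≈ 0.00023720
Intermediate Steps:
X(b, E) = 1472 (X(b, E) = 4*(16*(4 + 19)) = 4*(16*23) = 4*368 = 1472)
X(M(5), -1997)/6205654 = 1472/6205654 = 1472*(1/6205654) = 736/3102827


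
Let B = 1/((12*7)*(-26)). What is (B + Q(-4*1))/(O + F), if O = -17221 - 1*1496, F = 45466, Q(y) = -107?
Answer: -233689/58419816 ≈ -0.0040002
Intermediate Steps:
B = -1/2184 (B = 1/(84*(-26)) = 1/(-2184) = -1/2184 ≈ -0.00045788)
O = -18717 (O = -17221 - 1496 = -18717)
(B + Q(-4*1))/(O + F) = (-1/2184 - 107)/(-18717 + 45466) = -233689/2184/26749 = -233689/2184*1/26749 = -233689/58419816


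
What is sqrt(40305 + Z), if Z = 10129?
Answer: sqrt(50434) ≈ 224.58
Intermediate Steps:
sqrt(40305 + Z) = sqrt(40305 + 10129) = sqrt(50434)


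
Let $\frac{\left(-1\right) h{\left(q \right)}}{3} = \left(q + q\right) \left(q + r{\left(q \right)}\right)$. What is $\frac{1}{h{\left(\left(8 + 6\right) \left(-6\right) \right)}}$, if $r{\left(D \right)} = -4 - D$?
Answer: $- \frac{1}{2016} \approx -0.00049603$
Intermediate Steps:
$h{\left(q \right)} = 24 q$ ($h{\left(q \right)} = - 3 \left(q + q\right) \left(q - \left(4 + q\right)\right) = - 3 \cdot 2 q \left(-4\right) = - 3 \left(- 8 q\right) = 24 q$)
$\frac{1}{h{\left(\left(8 + 6\right) \left(-6\right) \right)}} = \frac{1}{24 \left(8 + 6\right) \left(-6\right)} = \frac{1}{24 \cdot 14 \left(-6\right)} = \frac{1}{24 \left(-84\right)} = \frac{1}{-2016} = - \frac{1}{2016}$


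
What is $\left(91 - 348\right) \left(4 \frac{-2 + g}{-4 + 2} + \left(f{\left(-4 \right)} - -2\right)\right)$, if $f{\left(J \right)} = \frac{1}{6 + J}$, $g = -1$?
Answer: $- \frac{4369}{2} \approx -2184.5$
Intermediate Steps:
$\left(91 - 348\right) \left(4 \frac{-2 + g}{-4 + 2} + \left(f{\left(-4 \right)} - -2\right)\right) = \left(91 - 348\right) \left(4 \frac{-2 - 1}{-4 + 2} + \left(\frac{1}{6 - 4} - -2\right)\right) = - 257 \left(4 \left(- \frac{3}{-2}\right) + \left(\frac{1}{2} + 2\right)\right) = - 257 \left(4 \left(\left(-3\right) \left(- \frac{1}{2}\right)\right) + \left(\frac{1}{2} + 2\right)\right) = - 257 \left(4 \cdot \frac{3}{2} + \frac{5}{2}\right) = - 257 \left(6 + \frac{5}{2}\right) = \left(-257\right) \frac{17}{2} = - \frac{4369}{2}$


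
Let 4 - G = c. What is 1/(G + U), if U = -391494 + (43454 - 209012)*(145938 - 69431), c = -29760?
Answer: -1/12666707636 ≈ -7.8947e-11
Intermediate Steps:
G = 29764 (G = 4 - 1*(-29760) = 4 + 29760 = 29764)
U = -12666737400 (U = -391494 - 165558*76507 = -391494 - 12666345906 = -12666737400)
1/(G + U) = 1/(29764 - 12666737400) = 1/(-12666707636) = -1/12666707636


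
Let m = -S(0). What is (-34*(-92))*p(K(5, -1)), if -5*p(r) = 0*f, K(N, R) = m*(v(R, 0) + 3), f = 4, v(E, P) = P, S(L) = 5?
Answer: 0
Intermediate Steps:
m = -5 (m = -1*5 = -5)
K(N, R) = -15 (K(N, R) = -5*(0 + 3) = -5*3 = -15)
p(r) = 0 (p(r) = -0*4 = -⅕*0 = 0)
(-34*(-92))*p(K(5, -1)) = -34*(-92)*0 = 3128*0 = 0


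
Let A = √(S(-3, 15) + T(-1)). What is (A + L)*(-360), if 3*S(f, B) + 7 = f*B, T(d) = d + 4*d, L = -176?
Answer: 63360 - 120*I*√201 ≈ 63360.0 - 1701.3*I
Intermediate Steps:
T(d) = 5*d
S(f, B) = -7/3 + B*f/3 (S(f, B) = -7/3 + (f*B)/3 = -7/3 + (B*f)/3 = -7/3 + B*f/3)
A = I*√201/3 (A = √((-7/3 + (⅓)*15*(-3)) + 5*(-1)) = √((-7/3 - 15) - 5) = √(-52/3 - 5) = √(-67/3) = I*√201/3 ≈ 4.7258*I)
(A + L)*(-360) = (I*√201/3 - 176)*(-360) = (-176 + I*√201/3)*(-360) = 63360 - 120*I*√201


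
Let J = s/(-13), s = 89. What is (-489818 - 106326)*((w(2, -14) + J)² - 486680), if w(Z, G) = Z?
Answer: 49029834068944/169 ≈ 2.9012e+11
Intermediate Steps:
J = -89/13 (J = 89/(-13) = 89*(-1/13) = -89/13 ≈ -6.8462)
(-489818 - 106326)*((w(2, -14) + J)² - 486680) = (-489818 - 106326)*((2 - 89/13)² - 486680) = -596144*((-63/13)² - 486680) = -596144*(3969/169 - 486680) = -596144*(-82244951/169) = 49029834068944/169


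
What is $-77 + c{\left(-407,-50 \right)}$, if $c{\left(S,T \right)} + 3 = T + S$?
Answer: $-537$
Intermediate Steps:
$c{\left(S,T \right)} = -3 + S + T$ ($c{\left(S,T \right)} = -3 + \left(T + S\right) = -3 + \left(S + T\right) = -3 + S + T$)
$-77 + c{\left(-407,-50 \right)} = -77 - 460 = -537$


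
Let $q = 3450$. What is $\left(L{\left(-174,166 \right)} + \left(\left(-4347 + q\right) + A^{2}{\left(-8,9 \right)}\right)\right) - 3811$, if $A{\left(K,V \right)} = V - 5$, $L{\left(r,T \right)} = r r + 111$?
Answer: $25695$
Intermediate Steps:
$L{\left(r,T \right)} = 111 + r^{2}$ ($L{\left(r,T \right)} = r^{2} + 111 = 111 + r^{2}$)
$A{\left(K,V \right)} = -5 + V$
$\left(L{\left(-174,166 \right)} + \left(\left(-4347 + q\right) + A^{2}{\left(-8,9 \right)}\right)\right) - 3811 = \left(\left(111 + \left(-174\right)^{2}\right) + \left(\left(-4347 + 3450\right) + \left(-5 + 9\right)^{2}\right)\right) - 3811 = \left(\left(111 + 30276\right) - \left(897 - 4^{2}\right)\right) - 3811 = \left(30387 + \left(-897 + 16\right)\right) - 3811 = \left(30387 - 881\right) - 3811 = 29506 - 3811 = 25695$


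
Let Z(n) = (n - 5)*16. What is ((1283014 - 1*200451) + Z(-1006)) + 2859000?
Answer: 3925387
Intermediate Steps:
Z(n) = -80 + 16*n (Z(n) = (-5 + n)*16 = -80 + 16*n)
((1283014 - 1*200451) + Z(-1006)) + 2859000 = ((1283014 - 1*200451) + (-80 + 16*(-1006))) + 2859000 = ((1283014 - 200451) + (-80 - 16096)) + 2859000 = (1082563 - 16176) + 2859000 = 1066387 + 2859000 = 3925387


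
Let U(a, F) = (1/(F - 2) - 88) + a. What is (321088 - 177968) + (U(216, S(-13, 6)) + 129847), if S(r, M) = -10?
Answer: 3277139/12 ≈ 2.7310e+5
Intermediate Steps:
U(a, F) = -88 + a + 1/(-2 + F) (U(a, F) = (1/(-2 + F) - 88) + a = (-88 + 1/(-2 + F)) + a = -88 + a + 1/(-2 + F))
(321088 - 177968) + (U(216, S(-13, 6)) + 129847) = (321088 - 177968) + ((177 - 88*(-10) - 2*216 - 10*216)/(-2 - 10) + 129847) = 143120 + ((177 + 880 - 432 - 2160)/(-12) + 129847) = 143120 + (-1/12*(-1535) + 129847) = 143120 + (1535/12 + 129847) = 143120 + 1559699/12 = 3277139/12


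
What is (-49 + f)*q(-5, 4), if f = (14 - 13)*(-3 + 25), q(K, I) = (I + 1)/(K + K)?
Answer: 27/2 ≈ 13.500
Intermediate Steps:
q(K, I) = (1 + I)/(2*K) (q(K, I) = (1 + I)/((2*K)) = (1 + I)*(1/(2*K)) = (1 + I)/(2*K))
f = 22 (f = 1*22 = 22)
(-49 + f)*q(-5, 4) = (-49 + 22)*((1/2)*(1 + 4)/(-5)) = -27*(-1)*5/(2*5) = -27*(-1/2) = 27/2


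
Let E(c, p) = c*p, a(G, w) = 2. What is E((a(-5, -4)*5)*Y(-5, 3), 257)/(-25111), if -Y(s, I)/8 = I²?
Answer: 185040/25111 ≈ 7.3689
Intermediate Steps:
Y(s, I) = -8*I²
E((a(-5, -4)*5)*Y(-5, 3), 257)/(-25111) = (((2*5)*(-8*3²))*257)/(-25111) = ((10*(-8*9))*257)*(-1/25111) = ((10*(-72))*257)*(-1/25111) = -720*257*(-1/25111) = -185040*(-1/25111) = 185040/25111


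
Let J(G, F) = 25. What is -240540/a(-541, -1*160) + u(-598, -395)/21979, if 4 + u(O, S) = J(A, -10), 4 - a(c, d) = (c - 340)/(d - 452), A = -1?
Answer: -3235539107013/34441093 ≈ -93944.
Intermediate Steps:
a(c, d) = 4 - (-340 + c)/(-452 + d) (a(c, d) = 4 - (c - 340)/(d - 452) = 4 - (-340 + c)/(-452 + d))
u(O, S) = 21 (u(O, S) = -4 + 25 = 21)
-240540/a(-541, -1*160) + u(-598, -395)/21979 = -240540*(-452 - 1*160)/(-1468 - 1*(-541) + 4*(-1*160)) + 21/21979 = -240540*(-452 - 160)/(-1468 + 541 + 4*(-160)) + 21*(1/21979) = -240540*(-612/(-1468 + 541 - 640)) + 21/21979 = -240540/((-1/612*(-1567))) + 21/21979 = -240540/1567/612 + 21/21979 = -240540*612/1567 + 21/21979 = -147210480/1567 + 21/21979 = -3235539107013/34441093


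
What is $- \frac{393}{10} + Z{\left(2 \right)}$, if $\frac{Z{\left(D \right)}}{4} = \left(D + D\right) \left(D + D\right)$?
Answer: $\frac{247}{10} \approx 24.7$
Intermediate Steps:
$Z{\left(D \right)} = 16 D^{2}$ ($Z{\left(D \right)} = 4 \left(D + D\right) \left(D + D\right) = 4 \cdot 2 D 2 D = 4 \cdot 4 D^{2} = 16 D^{2}$)
$- \frac{393}{10} + Z{\left(2 \right)} = - \frac{393}{10} + 16 \cdot 2^{2} = \left(-393\right) \frac{1}{10} + 16 \cdot 4 = - \frac{393}{10} + 64 = \frac{247}{10}$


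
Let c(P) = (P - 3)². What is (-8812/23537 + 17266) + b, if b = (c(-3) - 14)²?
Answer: 417772938/23537 ≈ 17750.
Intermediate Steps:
c(P) = (-3 + P)²
b = 484 (b = ((-3 - 3)² - 14)² = ((-6)² - 14)² = (36 - 14)² = 22² = 484)
(-8812/23537 + 17266) + b = (-8812/23537 + 17266) + 484 = 406381030/23537 + 484 = 417772938/23537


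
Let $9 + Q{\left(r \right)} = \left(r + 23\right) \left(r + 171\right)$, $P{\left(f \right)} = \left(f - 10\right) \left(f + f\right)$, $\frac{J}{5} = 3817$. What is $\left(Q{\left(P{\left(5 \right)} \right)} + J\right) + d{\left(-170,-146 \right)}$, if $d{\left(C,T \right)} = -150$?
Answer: $15659$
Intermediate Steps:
$J = 19085$ ($J = 5 \cdot 3817 = 19085$)
$P{\left(f \right)} = 2 f \left(-10 + f\right)$ ($P{\left(f \right)} = \left(-10 + f\right) 2 f = 2 f \left(-10 + f\right)$)
$Q{\left(r \right)} = -9 + \left(23 + r\right) \left(171 + r\right)$ ($Q{\left(r \right)} = -9 + \left(r + 23\right) \left(r + 171\right) = -9 + \left(23 + r\right) \left(171 + r\right)$)
$\left(Q{\left(P{\left(5 \right)} \right)} + J\right) + d{\left(-170,-146 \right)} = \left(\left(3924 + \left(2 \cdot 5 \left(-10 + 5\right)\right)^{2} + 194 \cdot 2 \cdot 5 \left(-10 + 5\right)\right) + 19085\right) - 150 = \left(\left(3924 + \left(2 \cdot 5 \left(-5\right)\right)^{2} + 194 \cdot 2 \cdot 5 \left(-5\right)\right) + 19085\right) - 150 = \left(\left(3924 + \left(-50\right)^{2} + 194 \left(-50\right)\right) + 19085\right) - 150 = \left(\left(3924 + 2500 - 9700\right) + 19085\right) - 150 = \left(-3276 + 19085\right) - 150 = 15809 - 150 = 15659$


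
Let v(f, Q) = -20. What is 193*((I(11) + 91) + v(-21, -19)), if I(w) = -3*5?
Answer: 10808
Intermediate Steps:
I(w) = -15
193*((I(11) + 91) + v(-21, -19)) = 193*((-15 + 91) - 20) = 193*(76 - 20) = 193*56 = 10808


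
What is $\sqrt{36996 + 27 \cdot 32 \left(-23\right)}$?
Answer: $2 \sqrt{4281} \approx 130.86$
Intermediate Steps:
$\sqrt{36996 + 27 \cdot 32 \left(-23\right)} = \sqrt{36996 + 864 \left(-23\right)} = \sqrt{36996 - 19872} = \sqrt{17124} = 2 \sqrt{4281}$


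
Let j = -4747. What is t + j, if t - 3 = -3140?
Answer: -7884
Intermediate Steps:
t = -3137 (t = 3 - 3140 = -3137)
t + j = -3137 - 4747 = -7884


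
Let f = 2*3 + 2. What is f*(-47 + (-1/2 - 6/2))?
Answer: -404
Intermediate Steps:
f = 8 (f = 6 + 2 = 8)
f*(-47 + (-1/2 - 6/2)) = 8*(-47 + (-1/2 - 6/2)) = 8*(-47 + (-1*½ - 6*½)) = 8*(-47 + (-½ - 3)) = 8*(-47 - 7/2) = 8*(-101/2) = -404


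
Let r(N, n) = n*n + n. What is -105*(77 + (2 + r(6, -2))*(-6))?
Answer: -5565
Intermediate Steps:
r(N, n) = n + n² (r(N, n) = n² + n = n + n²)
-105*(77 + (2 + r(6, -2))*(-6)) = -105*(77 + (2 - 2*(1 - 2))*(-6)) = -105*(77 + (2 - 2*(-1))*(-6)) = -105*(77 + (2 + 2)*(-6)) = -105*(77 + 4*(-6)) = -105*(77 - 24) = -105*53 = -5565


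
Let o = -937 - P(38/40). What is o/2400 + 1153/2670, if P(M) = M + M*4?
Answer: 33697/854400 ≈ 0.039439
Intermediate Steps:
P(M) = 5*M (P(M) = M + 4*M = 5*M)
o = -3767/4 (o = -937 - 5*38/40 = -937 - 5*38*(1/40) = -937 - 5*19/20 = -937 - 1*19/4 = -937 - 19/4 = -3767/4 ≈ -941.75)
o/2400 + 1153/2670 = -3767/4/2400 + 1153/2670 = -3767/4*1/2400 + 1153*(1/2670) = -3767/9600 + 1153/2670 = 33697/854400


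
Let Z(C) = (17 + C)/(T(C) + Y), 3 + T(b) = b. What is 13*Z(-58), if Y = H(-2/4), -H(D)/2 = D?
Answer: 533/60 ≈ 8.8833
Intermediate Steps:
T(b) = -3 + b
H(D) = -2*D
Y = 1 (Y = -2*(-2)/4 = -(-2)/2 = -2*(-½) = 1)
Z(C) = (17 + C)/(-2 + C) (Z(C) = (17 + C)/((-3 + C) + 1) = (17 + C)/(-2 + C))
13*Z(-58) = 13*((17 - 58)/(-2 - 58)) = 13*(-41/(-60)) = 13*(-1/60*(-41)) = 13*(41/60) = 533/60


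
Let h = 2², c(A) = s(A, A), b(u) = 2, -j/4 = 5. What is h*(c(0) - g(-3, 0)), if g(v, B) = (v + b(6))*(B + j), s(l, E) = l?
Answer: -80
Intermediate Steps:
j = -20 (j = -4*5 = -20)
c(A) = A
g(v, B) = (-20 + B)*(2 + v) (g(v, B) = (v + 2)*(B - 20) = (2 + v)*(-20 + B) = (-20 + B)*(2 + v))
h = 4
h*(c(0) - g(-3, 0)) = 4*(0 - (-40 - 20*(-3) + 2*0 + 0*(-3))) = 4*(0 - (-40 + 60 + 0 + 0)) = 4*(0 - 1*20) = 4*(0 - 20) = 4*(-20) = -80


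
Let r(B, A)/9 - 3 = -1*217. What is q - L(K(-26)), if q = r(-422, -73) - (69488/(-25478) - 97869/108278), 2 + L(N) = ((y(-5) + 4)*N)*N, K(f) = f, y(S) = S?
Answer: -1716424331593/1379353442 ≈ -1244.4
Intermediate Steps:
r(B, A) = -1926 (r(B, A) = 27 + 9*(-1*217) = 27 + 9*(-217) = 27 - 1953 = -1926)
L(N) = -2 - N² (L(N) = -2 + ((-5 + 4)*N)*N = -2 + (-N)*N = -2 - N²)
q = -2651625965269/1379353442 (q = -1926 - (69488/(-25478) - 97869/108278) = -1926 - (69488*(-1/25478) - 97869*1/108278) = -1926 - (-34744/12739 - 97869/108278) = -1926 - 1*(-5008764023/1379353442) = -1926 + 5008764023/1379353442 = -2651625965269/1379353442 ≈ -1922.4)
q - L(K(-26)) = -2651625965269/1379353442 - (-2 - 1*(-26)²) = -2651625965269/1379353442 - (-2 - 1*676) = -2651625965269/1379353442 - (-2 - 676) = -2651625965269/1379353442 - 1*(-678) = -2651625965269/1379353442 + 678 = -1716424331593/1379353442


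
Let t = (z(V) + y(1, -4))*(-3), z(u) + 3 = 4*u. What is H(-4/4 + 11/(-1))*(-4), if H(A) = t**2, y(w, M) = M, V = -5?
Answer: -26244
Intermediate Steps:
z(u) = -3 + 4*u
t = 81 (t = ((-3 + 4*(-5)) - 4)*(-3) = ((-3 - 20) - 4)*(-3) = (-23 - 4)*(-3) = -27*(-3) = 81)
H(A) = 6561 (H(A) = 81**2 = 6561)
H(-4/4 + 11/(-1))*(-4) = 6561*(-4) = -26244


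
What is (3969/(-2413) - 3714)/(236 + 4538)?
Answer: -289221/371602 ≈ -0.77831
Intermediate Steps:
(3969/(-2413) - 3714)/(236 + 4538) = (3969*(-1/2413) - 3714)/4774 = (-3969/2413 - 3714)*(1/4774) = -8965851/2413*1/4774 = -289221/371602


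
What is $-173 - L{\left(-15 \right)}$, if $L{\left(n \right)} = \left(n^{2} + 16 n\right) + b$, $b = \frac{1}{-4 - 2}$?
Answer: $- \frac{947}{6} \approx -157.83$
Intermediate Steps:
$b = - \frac{1}{6}$ ($b = \frac{1}{-6} = - \frac{1}{6} \approx -0.16667$)
$L{\left(n \right)} = - \frac{1}{6} + n^{2} + 16 n$ ($L{\left(n \right)} = \left(n^{2} + 16 n\right) - \frac{1}{6} = - \frac{1}{6} + n^{2} + 16 n$)
$-173 - L{\left(-15 \right)} = -173 - \left(- \frac{1}{6} + \left(-15\right)^{2} + 16 \left(-15\right)\right) = -173 - \left(- \frac{1}{6} + 225 - 240\right) = -173 - - \frac{91}{6} = -173 + \frac{91}{6} = - \frac{947}{6}$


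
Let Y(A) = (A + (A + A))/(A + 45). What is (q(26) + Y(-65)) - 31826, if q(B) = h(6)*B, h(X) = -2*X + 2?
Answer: -128305/4 ≈ -32076.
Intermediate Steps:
h(X) = 2 - 2*X
q(B) = -10*B (q(B) = (2 - 2*6)*B = (2 - 12)*B = -10*B)
Y(A) = 3*A/(45 + A) (Y(A) = (A + 2*A)/(45 + A) = (3*A)/(45 + A) = 3*A/(45 + A))
(q(26) + Y(-65)) - 31826 = (-10*26 + 3*(-65)/(45 - 65)) - 31826 = (-260 + 3*(-65)/(-20)) - 31826 = (-260 + 3*(-65)*(-1/20)) - 31826 = (-260 + 39/4) - 31826 = -1001/4 - 31826 = -128305/4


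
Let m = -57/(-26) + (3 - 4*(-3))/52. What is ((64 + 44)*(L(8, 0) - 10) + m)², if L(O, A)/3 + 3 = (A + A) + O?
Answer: 795747681/2704 ≈ 2.9429e+5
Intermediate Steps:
L(O, A) = -9 + 3*O + 6*A (L(O, A) = -9 + 3*((A + A) + O) = -9 + 3*(2*A + O) = -9 + 3*(O + 2*A) = -9 + (3*O + 6*A) = -9 + 3*O + 6*A)
m = 129/52 (m = -57*(-1/26) + (3 + 12)*(1/52) = 57/26 + 15*(1/52) = 57/26 + 15/52 = 129/52 ≈ 2.4808)
((64 + 44)*(L(8, 0) - 10) + m)² = ((64 + 44)*((-9 + 3*8 + 6*0) - 10) + 129/52)² = (108*((-9 + 24 + 0) - 10) + 129/52)² = (108*(15 - 10) + 129/52)² = (108*5 + 129/52)² = (540 + 129/52)² = (28209/52)² = 795747681/2704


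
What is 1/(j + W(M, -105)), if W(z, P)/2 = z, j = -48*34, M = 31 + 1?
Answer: -1/1568 ≈ -0.00063775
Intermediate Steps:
M = 32
j = -1632
W(z, P) = 2*z
1/(j + W(M, -105)) = 1/(-1632 + 2*32) = 1/(-1632 + 64) = 1/(-1568) = -1/1568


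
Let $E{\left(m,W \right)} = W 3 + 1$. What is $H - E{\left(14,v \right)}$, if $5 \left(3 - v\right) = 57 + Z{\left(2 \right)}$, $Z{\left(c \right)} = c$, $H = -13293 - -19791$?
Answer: $\frac{32617}{5} \approx 6523.4$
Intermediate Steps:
$H = 6498$ ($H = -13293 + 19791 = 6498$)
$v = - \frac{44}{5}$ ($v = 3 - \frac{57 + 2}{5} = 3 - \frac{59}{5} = - \frac{44}{5} \approx -8.8$)
$E{\left(m,W \right)} = 1 + 3 W$ ($E{\left(m,W \right)} = 3 W + 1 = 1 + 3 W$)
$H - E{\left(14,v \right)} = 6498 - \left(1 + 3 \left(- \frac{44}{5}\right)\right) = 6498 - \left(1 - \frac{132}{5}\right) = 6498 - - \frac{127}{5} = 6498 + \frac{127}{5} = \frac{32617}{5}$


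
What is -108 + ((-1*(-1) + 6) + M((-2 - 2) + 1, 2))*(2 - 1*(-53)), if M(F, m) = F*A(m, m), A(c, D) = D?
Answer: -53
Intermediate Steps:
M(F, m) = F*m
-108 + ((-1*(-1) + 6) + M((-2 - 2) + 1, 2))*(2 - 1*(-53)) = -108 + ((-1*(-1) + 6) + ((-2 - 2) + 1)*2)*(2 - 1*(-53)) = -108 + ((1 + 6) + (-4 + 1)*2)*(2 + 53) = -108 + (7 - 3*2)*55 = -108 + (7 - 6)*55 = -108 + 1*55 = -108 + 55 = -53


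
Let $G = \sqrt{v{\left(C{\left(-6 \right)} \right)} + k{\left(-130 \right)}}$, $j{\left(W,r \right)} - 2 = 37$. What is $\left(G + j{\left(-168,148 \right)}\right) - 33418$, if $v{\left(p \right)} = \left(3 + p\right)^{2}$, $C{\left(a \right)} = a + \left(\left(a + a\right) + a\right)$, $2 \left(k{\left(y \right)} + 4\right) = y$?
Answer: $-33379 + 2 \sqrt{93} \approx -33360.0$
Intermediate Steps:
$k{\left(y \right)} = -4 + \frac{y}{2}$
$j{\left(W,r \right)} = 39$ ($j{\left(W,r \right)} = 2 + 37 = 39$)
$C{\left(a \right)} = 4 a$ ($C{\left(a \right)} = a + \left(2 a + a\right) = a + 3 a = 4 a$)
$G = 2 \sqrt{93}$ ($G = \sqrt{\left(3 + 4 \left(-6\right)\right)^{2} + \left(-4 + \frac{1}{2} \left(-130\right)\right)} = \sqrt{\left(3 - 24\right)^{2} - 69} = \sqrt{\left(-21\right)^{2} - 69} = \sqrt{441 - 69} = \sqrt{372} = 2 \sqrt{93} \approx 19.287$)
$\left(G + j{\left(-168,148 \right)}\right) - 33418 = \left(2 \sqrt{93} + 39\right) - 33418 = \left(39 + 2 \sqrt{93}\right) - 33418 = -33379 + 2 \sqrt{93}$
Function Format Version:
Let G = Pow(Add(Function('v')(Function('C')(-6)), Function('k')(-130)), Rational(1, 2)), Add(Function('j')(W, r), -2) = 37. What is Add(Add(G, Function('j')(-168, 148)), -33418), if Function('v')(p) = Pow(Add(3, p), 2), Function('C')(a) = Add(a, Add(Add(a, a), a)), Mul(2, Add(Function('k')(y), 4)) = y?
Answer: Add(-33379, Mul(2, Pow(93, Rational(1, 2)))) ≈ -33360.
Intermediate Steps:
Function('k')(y) = Add(-4, Mul(Rational(1, 2), y))
Function('j')(W, r) = 39 (Function('j')(W, r) = Add(2, 37) = 39)
Function('C')(a) = Mul(4, a) (Function('C')(a) = Add(a, Add(Mul(2, a), a)) = Add(a, Mul(3, a)) = Mul(4, a))
G = Mul(2, Pow(93, Rational(1, 2))) (G = Pow(Add(Pow(Add(3, Mul(4, -6)), 2), Add(-4, Mul(Rational(1, 2), -130))), Rational(1, 2)) = Pow(Add(Pow(Add(3, -24), 2), Add(-4, -65)), Rational(1, 2)) = Pow(Add(Pow(-21, 2), -69), Rational(1, 2)) = Pow(Add(441, -69), Rational(1, 2)) = Pow(372, Rational(1, 2)) = Mul(2, Pow(93, Rational(1, 2))) ≈ 19.287)
Add(Add(G, Function('j')(-168, 148)), -33418) = Add(Add(Mul(2, Pow(93, Rational(1, 2))), 39), -33418) = Add(Add(39, Mul(2, Pow(93, Rational(1, 2)))), -33418) = Add(-33379, Mul(2, Pow(93, Rational(1, 2))))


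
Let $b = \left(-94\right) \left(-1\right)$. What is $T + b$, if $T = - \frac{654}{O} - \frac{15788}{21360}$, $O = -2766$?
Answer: $\frac{230166053}{2461740} \approx 93.497$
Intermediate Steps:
$T = - \frac{1237507}{2461740}$ ($T = - \frac{654}{-2766} - \frac{15788}{21360} = \left(-654\right) \left(- \frac{1}{2766}\right) - \frac{3947}{5340} = \frac{109}{461} - \frac{3947}{5340} = - \frac{1237507}{2461740} \approx -0.5027$)
$b = 94$
$T + b = - \frac{1237507}{2461740} + 94 = \frac{230166053}{2461740}$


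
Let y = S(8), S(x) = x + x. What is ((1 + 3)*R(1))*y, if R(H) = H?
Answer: 64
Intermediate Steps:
S(x) = 2*x
y = 16 (y = 2*8 = 16)
((1 + 3)*R(1))*y = ((1 + 3)*1)*16 = (4*1)*16 = 4*16 = 64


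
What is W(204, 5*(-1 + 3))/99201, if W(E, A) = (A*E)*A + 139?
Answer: 20539/99201 ≈ 0.20704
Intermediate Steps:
W(E, A) = 139 + E*A² (W(E, A) = E*A² + 139 = 139 + E*A²)
W(204, 5*(-1 + 3))/99201 = (139 + 204*(5*(-1 + 3))²)/99201 = (139 + 204*(5*2)²)*(1/99201) = (139 + 204*10²)*(1/99201) = (139 + 204*100)*(1/99201) = (139 + 20400)*(1/99201) = 20539*(1/99201) = 20539/99201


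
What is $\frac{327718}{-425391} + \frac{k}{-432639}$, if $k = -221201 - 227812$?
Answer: $\frac{1823055603}{6816323587} \approx 0.26745$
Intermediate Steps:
$k = -449013$ ($k = -221201 - 227812 = -449013$)
$\frac{327718}{-425391} + \frac{k}{-432639} = \frac{327718}{-425391} - \frac{449013}{-432639} = 327718 \left(- \frac{1}{425391}\right) - - \frac{149671}{144213} = - \frac{327718}{425391} + \frac{149671}{144213} = \frac{1823055603}{6816323587}$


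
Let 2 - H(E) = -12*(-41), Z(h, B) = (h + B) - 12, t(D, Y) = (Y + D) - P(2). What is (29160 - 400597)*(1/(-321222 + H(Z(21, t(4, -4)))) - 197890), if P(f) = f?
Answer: 23647012017467597/321712 ≈ 7.3504e+10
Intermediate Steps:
t(D, Y) = -2 + D + Y (t(D, Y) = (Y + D) - 1*2 = (D + Y) - 2 = -2 + D + Y)
Z(h, B) = -12 + B + h (Z(h, B) = (B + h) - 12 = -12 + B + h)
H(E) = -490 (H(E) = 2 - (-12)*(-41) = 2 - 1*492 = 2 - 492 = -490)
(29160 - 400597)*(1/(-321222 + H(Z(21, t(4, -4)))) - 197890) = (29160 - 400597)*(1/(-321222 - 490) - 197890) = -371437*(1/(-321712) - 197890) = -371437*(-1/321712 - 197890) = -371437*(-63663587681/321712) = 23647012017467597/321712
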